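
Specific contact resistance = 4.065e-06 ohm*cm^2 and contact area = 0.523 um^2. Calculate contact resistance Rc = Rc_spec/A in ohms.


Step 1: Convert area to cm^2: 0.523 um^2 = 5.2300e-09 cm^2
Step 2: Rc = Rc_spec / A = 4.065e-06 / 5.2300e-09
Step 3: Rc = 7.77e+02 ohms

7.77e+02


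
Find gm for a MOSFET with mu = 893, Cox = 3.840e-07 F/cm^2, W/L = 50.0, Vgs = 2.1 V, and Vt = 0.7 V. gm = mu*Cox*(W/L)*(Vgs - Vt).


Step 1: Vov = Vgs - Vt = 2.1 - 0.7 = 1.4 V
Step 2: gm = mu * Cox * (W/L) * Vov
Step 3: gm = 893 * 3.840e-07 * 50.0 * 1.4 = 2.40e-02 S

2.40e-02


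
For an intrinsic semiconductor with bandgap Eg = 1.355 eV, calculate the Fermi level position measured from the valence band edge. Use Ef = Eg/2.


Step 1: For an intrinsic semiconductor, the Fermi level sits at midgap.
Step 2: Ef = Eg / 2 = 1.355 / 2 = 0.6775 eV

0.6775


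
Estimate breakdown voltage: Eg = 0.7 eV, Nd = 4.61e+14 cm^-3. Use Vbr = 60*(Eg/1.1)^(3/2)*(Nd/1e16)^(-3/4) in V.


Step 1: Eg/1.1 = 0.7/1.1 = 0.636364
Step 2: (Eg/1.1)^1.5 = 0.636364^1.5 = 0.507643
Step 3: (Nd/1e16)^(-0.75) = (0.0461)^(-0.75) = 10.051348
Step 4: Vbr = 60 * 0.507643 * 10.051348 = 306.1 V

306.1


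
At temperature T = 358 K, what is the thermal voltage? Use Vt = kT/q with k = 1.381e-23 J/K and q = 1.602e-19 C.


Step 1: kT = 1.381e-23 * 358 = 4.94398e-21 J
Step 2: Vt = kT/q = 4.94398e-21 / 1.602e-19
Step 3: Vt = 0.03086 V

0.03086


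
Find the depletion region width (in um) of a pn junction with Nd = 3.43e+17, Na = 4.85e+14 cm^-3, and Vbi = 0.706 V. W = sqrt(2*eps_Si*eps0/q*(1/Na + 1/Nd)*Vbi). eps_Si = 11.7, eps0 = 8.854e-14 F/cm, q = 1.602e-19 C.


Step 1: 1/Na + 1/Nd = 1/4.85e+14 + 1/3.43e+17 = 2.06477e-15
Step 2: 2*eps*eps0/q = 2*11.7*8.854e-14/1.602e-19 = 1.293281e+07
Step 3: W^2 = 1.293281e+07 * 2.06477e-15 * 0.706 = 1.88525e-08
Step 4: W = sqrt(1.88525e-08) = 1.373e-04 cm = 1.373 um

1.373


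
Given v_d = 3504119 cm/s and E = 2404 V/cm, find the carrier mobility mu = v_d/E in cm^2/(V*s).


Step 1: mu = v_d / E
Step 2: mu = 3504119 / 2404
Step 3: mu = 1457.62 cm^2/(V*s)

1457.62


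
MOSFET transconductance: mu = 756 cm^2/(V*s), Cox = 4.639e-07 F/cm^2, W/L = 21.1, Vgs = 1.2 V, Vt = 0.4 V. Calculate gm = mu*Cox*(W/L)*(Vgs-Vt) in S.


Step 1: Vov = Vgs - Vt = 1.2 - 0.4 = 0.8 V
Step 2: gm = mu * Cox * (W/L) * Vov
Step 3: gm = 756 * 4.639e-07 * 21.1 * 0.8 = 5.92e-03 S

5.92e-03


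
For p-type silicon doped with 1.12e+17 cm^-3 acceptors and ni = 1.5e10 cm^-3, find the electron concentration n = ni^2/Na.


Step 1: Majority hole concentration p ≈ Na = 1.12e+17 cm^-3
Step 2: n = ni^2 / Na = (1.5e10)^2 / 1.12e+17
Step 3: n = 2.01e+03 cm^-3

2.01e+03


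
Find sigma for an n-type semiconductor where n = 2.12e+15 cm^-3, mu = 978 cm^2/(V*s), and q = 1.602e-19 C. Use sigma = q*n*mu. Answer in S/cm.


Step 1: sigma = q * n * mu
Step 2: sigma = 1.602e-19 * 2.12e+15 * 978
Step 3: sigma = 3.322e-01 S/cm

3.322e-01


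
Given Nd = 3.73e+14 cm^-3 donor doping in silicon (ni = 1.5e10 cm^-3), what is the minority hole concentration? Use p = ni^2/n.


Step 1: Since Nd >> ni, n ≈ Nd = 3.73e+14 cm^-3
Step 2: p = ni^2 / n = (1.5e10)^2 / 3.73e+14
Step 3: p = 2.25e20 / 3.73e+14 = 6.03e+05 cm^-3

6.03e+05


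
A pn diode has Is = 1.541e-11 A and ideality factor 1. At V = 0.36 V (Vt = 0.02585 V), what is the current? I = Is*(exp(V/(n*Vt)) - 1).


Step 1: V/(n*Vt) = 0.36/(1*0.02585) = 13.9265
Step 2: exp(13.9265) = 1.1174e+06
Step 3: I = 1.541e-11 * (1.1174e+06 - 1) = 1.72e-05 A

1.72e-05


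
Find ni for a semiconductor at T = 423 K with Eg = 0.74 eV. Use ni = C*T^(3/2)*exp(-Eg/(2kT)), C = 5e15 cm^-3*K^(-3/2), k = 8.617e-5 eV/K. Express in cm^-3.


Step 1: Compute kT = 8.617e-5 * 423 = 0.03644991 eV
Step 2: Exponent = -Eg/(2kT) = -0.74/(2*0.03644991) = -10.15092
Step 3: T^(3/2) = 423^1.5 = 8699.83
Step 4: ni = 5e15 * 8699.83 * exp(-10.15092) = 1.70e+15 cm^-3

1.70e+15


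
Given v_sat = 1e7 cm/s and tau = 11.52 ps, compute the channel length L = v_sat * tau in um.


Step 1: tau in seconds = 11.52 ps * 1e-12 = 1.1520e-11 s
Step 2: L = v_sat * tau = 1e7 * 1.1520e-11 = 1.1520e-04 cm
Step 3: L in um = 1.1520e-04 * 1e4 = 1.152 um

1.152


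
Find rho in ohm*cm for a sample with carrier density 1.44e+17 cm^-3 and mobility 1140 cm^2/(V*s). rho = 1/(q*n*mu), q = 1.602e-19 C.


Step 1: sigma = q * n * mu = 1.602e-19 * 1.44e+17 * 1140 = 2.62984e+01 S/cm
Step 2: rho = 1 / sigma = 1 / 2.62984e+01 = 0.03803 ohm*cm

0.03803


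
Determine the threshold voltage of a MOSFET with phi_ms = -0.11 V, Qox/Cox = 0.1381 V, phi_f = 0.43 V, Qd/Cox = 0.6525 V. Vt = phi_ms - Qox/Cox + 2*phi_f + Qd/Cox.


Step 1: Vt = phi_ms - Qox/Cox + 2*phi_f + Qd/Cox
Step 2: Vt = -0.11 - 0.1381 + 2*0.43 + 0.6525
Step 3: Vt = -0.11 - 0.1381 + 0.86 + 0.6525
Step 4: Vt = 1.2644 V

1.2644


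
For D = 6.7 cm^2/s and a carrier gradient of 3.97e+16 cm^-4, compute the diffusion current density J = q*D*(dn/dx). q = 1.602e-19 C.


Step 1: J = q * D * (dn/dx)
Step 2: J = 1.602e-19 * 6.7 * 3.97e+16
Step 3: J = 4.26e-02 A/cm^2

4.26e-02


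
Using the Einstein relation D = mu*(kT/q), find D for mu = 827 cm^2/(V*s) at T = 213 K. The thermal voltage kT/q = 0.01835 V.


Step 1: D = mu * (kT/q)
Step 2: D = 827 * 0.01835
Step 3: D = 15.18 cm^2/s

15.18


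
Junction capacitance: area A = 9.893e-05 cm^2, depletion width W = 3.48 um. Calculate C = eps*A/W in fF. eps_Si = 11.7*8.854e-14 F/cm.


Step 1: eps_Si = 11.7 * 8.854e-14 = 1.035918e-12 F/cm
Step 2: W in cm = 3.48 * 1e-4 = 3.48e-04 cm
Step 3: C = 1.035918e-12 * 9.893e-05 / 3.48e-04 = 2.944924e-13 F
Step 4: C = 294.49 fF

294.49


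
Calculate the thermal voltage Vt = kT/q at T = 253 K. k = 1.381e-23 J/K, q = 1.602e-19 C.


Step 1: kT = 1.381e-23 * 253 = 3.49393e-21 J
Step 2: Vt = kT/q = 3.49393e-21 / 1.602e-19
Step 3: Vt = 0.02181 V

0.02181


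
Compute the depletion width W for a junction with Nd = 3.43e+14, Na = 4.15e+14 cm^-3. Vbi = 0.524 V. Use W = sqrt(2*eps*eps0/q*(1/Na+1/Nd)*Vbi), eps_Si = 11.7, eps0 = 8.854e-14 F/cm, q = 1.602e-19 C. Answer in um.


Step 1: 1/Na + 1/Nd = 1/4.15e+14 + 1/3.43e+14 = 5.32509e-15
Step 2: 2*eps*eps0/q = 2*11.7*8.854e-14/1.602e-19 = 1.293281e+07
Step 3: W^2 = 1.293281e+07 * 5.32509e-15 * 0.524 = 3.60870e-08
Step 4: W = sqrt(3.60870e-08) = 1.900e-04 cm = 1.9 um

1.9


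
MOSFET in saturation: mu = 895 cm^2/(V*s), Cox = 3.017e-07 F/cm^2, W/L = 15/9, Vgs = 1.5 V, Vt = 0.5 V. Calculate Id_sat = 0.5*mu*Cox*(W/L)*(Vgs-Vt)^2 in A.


Step 1: Overdrive voltage Vov = Vgs - Vt = 1.5 - 0.5 = 1.0 V
Step 2: W/L = 15/9 = 1.66667
Step 3: Id = 0.5 * 895 * 3.017e-07 * 1.66667 * 1.0^2
Step 4: Id = 2.25e-04 A

2.25e-04


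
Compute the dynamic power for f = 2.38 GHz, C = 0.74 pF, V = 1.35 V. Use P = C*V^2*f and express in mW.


Step 1: V^2 = 1.35^2 = 1.8225 V^2
Step 2: P = C*V^2*f = 0.74e-12 F * 1.8225 * 2.38e9 Hz
Step 3: P = 3.209787e-03 W
Step 4: P = 3.21 mW

3.21


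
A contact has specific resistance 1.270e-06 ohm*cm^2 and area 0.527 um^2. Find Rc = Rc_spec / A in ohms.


Step 1: Convert area to cm^2: 0.527 um^2 = 5.2700e-09 cm^2
Step 2: Rc = Rc_spec / A = 1.270e-06 / 5.2700e-09
Step 3: Rc = 2.41e+02 ohms

2.41e+02


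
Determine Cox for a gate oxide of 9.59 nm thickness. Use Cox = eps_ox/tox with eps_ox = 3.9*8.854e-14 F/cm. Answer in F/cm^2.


Step 1: eps_ox = 3.9 * 8.854e-14 = 3.45306e-13 F/cm
Step 2: tox in cm = 9.59 nm * 1e-7 = 9.5900e-07 cm
Step 3: Cox = 3.45306e-13 / 9.5900e-07 = 3.60e-07 F/cm^2

3.60e-07


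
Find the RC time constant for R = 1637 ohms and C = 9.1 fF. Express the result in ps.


Step 1: tau = R * C
Step 2: tau = 1637 * 9.1 fF = 1637 * 9.1e-15 F
Step 3: tau = 1.48967e-11 s = 14.8967 ps

14.8967


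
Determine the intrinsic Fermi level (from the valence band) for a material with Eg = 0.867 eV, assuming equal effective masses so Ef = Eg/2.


Step 1: For an intrinsic semiconductor, the Fermi level sits at midgap.
Step 2: Ef = Eg / 2 = 0.867 / 2 = 0.4335 eV

0.4335


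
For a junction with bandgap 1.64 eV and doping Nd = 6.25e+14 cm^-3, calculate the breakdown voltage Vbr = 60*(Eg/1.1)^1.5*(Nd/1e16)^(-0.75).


Step 1: Eg/1.1 = 1.64/1.1 = 1.490909
Step 2: (Eg/1.1)^1.5 = 1.490909^1.5 = 1.820441
Step 3: (Nd/1e16)^(-0.75) = (0.0625)^(-0.75) = 8.000000
Step 4: Vbr = 60 * 1.820441 * 8.000000 = 873.8 V

873.8


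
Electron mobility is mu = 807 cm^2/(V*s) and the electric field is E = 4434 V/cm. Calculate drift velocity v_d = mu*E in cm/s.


Step 1: v_d = mu * E
Step 2: v_d = 807 * 4434 = 3578238
Step 3: v_d = 3.58e+06 cm/s

3.58e+06


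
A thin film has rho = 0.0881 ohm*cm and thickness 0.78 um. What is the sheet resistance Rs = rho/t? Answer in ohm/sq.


Step 1: Convert thickness to cm: t = 0.78 um = 7.8000e-05 cm
Step 2: Rs = rho / t = 0.0881 / 7.8000e-05
Step 3: Rs = 1129.5 ohm/sq

1129.5


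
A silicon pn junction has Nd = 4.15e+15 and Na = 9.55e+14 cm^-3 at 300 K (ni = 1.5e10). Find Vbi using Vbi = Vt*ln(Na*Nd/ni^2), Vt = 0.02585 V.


Step 1: Compute Na*Nd/ni^2 = 9.55e+14 * 4.15e+15 / (1.5e10)^2 = 1.7614e+10
Step 2: ln(1.7614e+10) = 23.5920
Step 3: Vbi = 0.02585 * 23.5920 = 0.61 V

0.61


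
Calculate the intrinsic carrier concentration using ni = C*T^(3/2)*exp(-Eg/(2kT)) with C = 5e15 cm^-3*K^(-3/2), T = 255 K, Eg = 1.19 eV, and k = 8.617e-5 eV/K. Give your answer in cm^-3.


Step 1: Compute kT = 8.617e-5 * 255 = 0.02197335 eV
Step 2: Exponent = -Eg/(2kT) = -1.19/(2*0.02197335) = -27.07826
Step 3: T^(3/2) = 255^1.5 = 4072.02
Step 4: ni = 5e15 * 4072.02 * exp(-27.07826) = 3.54e+07 cm^-3

3.54e+07


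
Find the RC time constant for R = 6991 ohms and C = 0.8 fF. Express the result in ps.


Step 1: tau = R * C
Step 2: tau = 6991 * 0.8 fF = 6991 * 8.0e-16 F
Step 3: tau = 5.5928e-12 s = 5.5928 ps

5.5928


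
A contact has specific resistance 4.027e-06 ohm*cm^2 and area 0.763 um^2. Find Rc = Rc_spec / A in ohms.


Step 1: Convert area to cm^2: 0.763 um^2 = 7.6300e-09 cm^2
Step 2: Rc = Rc_spec / A = 4.027e-06 / 7.6300e-09
Step 3: Rc = 5.28e+02 ohms

5.28e+02


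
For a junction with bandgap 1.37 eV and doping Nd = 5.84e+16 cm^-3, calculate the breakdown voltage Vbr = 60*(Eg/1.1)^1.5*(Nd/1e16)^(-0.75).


Step 1: Eg/1.1 = 1.37/1.1 = 1.245455
Step 2: (Eg/1.1)^1.5 = 1.245455^1.5 = 1.389927
Step 3: (Nd/1e16)^(-0.75) = (5.84)^(-0.75) = 0.266189
Step 4: Vbr = 60 * 1.389927 * 0.266189 = 22.2 V

22.2


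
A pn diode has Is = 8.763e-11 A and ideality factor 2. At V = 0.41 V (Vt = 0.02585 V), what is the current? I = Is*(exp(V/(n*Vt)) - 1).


Step 1: V/(n*Vt) = 0.41/(2*0.02585) = 7.9304
Step 2: exp(7.9304) = 2.7805e+03
Step 3: I = 8.763e-11 * (2.7805e+03 - 1) = 2.44e-07 A

2.44e-07


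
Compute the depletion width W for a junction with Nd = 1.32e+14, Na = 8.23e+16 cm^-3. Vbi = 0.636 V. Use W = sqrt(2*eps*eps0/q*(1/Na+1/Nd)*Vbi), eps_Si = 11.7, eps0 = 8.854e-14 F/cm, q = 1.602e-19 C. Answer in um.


Step 1: 1/Na + 1/Nd = 1/8.23e+16 + 1/1.32e+14 = 7.58791e-15
Step 2: 2*eps*eps0/q = 2*11.7*8.854e-14/1.602e-19 = 1.293281e+07
Step 3: W^2 = 1.293281e+07 * 7.58791e-15 * 0.636 = 6.24126e-08
Step 4: W = sqrt(6.24126e-08) = 2.498e-04 cm = 2.498 um

2.498


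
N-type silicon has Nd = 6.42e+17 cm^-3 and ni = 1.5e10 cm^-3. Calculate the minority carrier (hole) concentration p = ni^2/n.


Step 1: Since Nd >> ni, n ≈ Nd = 6.42e+17 cm^-3
Step 2: p = ni^2 / n = (1.5e10)^2 / 6.42e+17
Step 3: p = 2.25e20 / 6.42e+17 = 3.50e+02 cm^-3

3.50e+02


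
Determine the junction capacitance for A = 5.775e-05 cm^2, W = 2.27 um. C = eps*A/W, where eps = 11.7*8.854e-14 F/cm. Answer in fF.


Step 1: eps_Si = 11.7 * 8.854e-14 = 1.035918e-12 F/cm
Step 2: W in cm = 2.27 * 1e-4 = 2.27e-04 cm
Step 3: C = 1.035918e-12 * 5.775e-05 / 2.27e-04 = 2.635430e-13 F
Step 4: C = 263.54 fF

263.54


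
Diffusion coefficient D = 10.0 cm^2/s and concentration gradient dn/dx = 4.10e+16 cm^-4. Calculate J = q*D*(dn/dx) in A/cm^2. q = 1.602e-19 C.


Step 1: J = q * D * (dn/dx)
Step 2: J = 1.602e-19 * 10.0 * 4.10e+16
Step 3: J = 6.57e-02 A/cm^2

6.57e-02


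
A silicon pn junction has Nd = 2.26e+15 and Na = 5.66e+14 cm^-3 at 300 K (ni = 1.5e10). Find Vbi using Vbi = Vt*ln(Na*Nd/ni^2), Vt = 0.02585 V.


Step 1: Compute Na*Nd/ni^2 = 5.66e+14 * 2.26e+15 / (1.5e10)^2 = 5.6852e+09
Step 2: ln(5.6852e+09) = 22.4611
Step 3: Vbi = 0.02585 * 22.4611 = 0.581 V

0.581


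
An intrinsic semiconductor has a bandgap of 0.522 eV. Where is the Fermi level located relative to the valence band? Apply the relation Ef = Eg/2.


Step 1: For an intrinsic semiconductor, the Fermi level sits at midgap.
Step 2: Ef = Eg / 2 = 0.522 / 2 = 0.261 eV

0.261


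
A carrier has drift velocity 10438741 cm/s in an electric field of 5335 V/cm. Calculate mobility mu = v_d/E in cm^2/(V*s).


Step 1: mu = v_d / E
Step 2: mu = 10438741 / 5335
Step 3: mu = 1956.65 cm^2/(V*s)

1956.65


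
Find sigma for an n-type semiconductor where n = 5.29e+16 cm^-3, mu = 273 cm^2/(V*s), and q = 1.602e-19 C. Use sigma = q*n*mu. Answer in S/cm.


Step 1: sigma = q * n * mu
Step 2: sigma = 1.602e-19 * 5.29e+16 * 273
Step 3: sigma = 2.314e+00 S/cm

2.314e+00


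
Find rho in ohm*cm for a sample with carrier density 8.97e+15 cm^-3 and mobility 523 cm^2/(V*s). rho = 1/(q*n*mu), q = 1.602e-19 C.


Step 1: sigma = q * n * mu = 1.602e-19 * 8.97e+15 * 523 = 7.51548e-01 S/cm
Step 2: rho = 1 / sigma = 1 / 7.51548e-01 = 1.331 ohm*cm

1.331


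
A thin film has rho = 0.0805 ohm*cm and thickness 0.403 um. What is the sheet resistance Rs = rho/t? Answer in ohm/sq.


Step 1: Convert thickness to cm: t = 0.403 um = 4.0300e-05 cm
Step 2: Rs = rho / t = 0.0805 / 4.0300e-05
Step 3: Rs = 1997.5 ohm/sq

1997.5


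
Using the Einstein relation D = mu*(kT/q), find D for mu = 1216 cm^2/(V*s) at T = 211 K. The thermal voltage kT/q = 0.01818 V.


Step 1: D = mu * (kT/q)
Step 2: D = 1216 * 0.01818
Step 3: D = 22.11 cm^2/s

22.11


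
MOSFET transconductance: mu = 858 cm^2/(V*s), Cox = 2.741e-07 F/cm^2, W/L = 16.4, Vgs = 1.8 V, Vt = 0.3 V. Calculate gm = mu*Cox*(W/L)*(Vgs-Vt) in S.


Step 1: Vov = Vgs - Vt = 1.8 - 0.3 = 1.5 V
Step 2: gm = mu * Cox * (W/L) * Vov
Step 3: gm = 858 * 2.741e-07 * 16.4 * 1.5 = 5.79e-03 S

5.79e-03


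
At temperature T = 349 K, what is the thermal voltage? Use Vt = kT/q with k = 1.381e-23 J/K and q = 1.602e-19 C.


Step 1: kT = 1.381e-23 * 349 = 4.81969e-21 J
Step 2: Vt = kT/q = 4.81969e-21 / 1.602e-19
Step 3: Vt = 0.03009 V

0.03009


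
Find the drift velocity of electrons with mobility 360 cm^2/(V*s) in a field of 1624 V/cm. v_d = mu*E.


Step 1: v_d = mu * E
Step 2: v_d = 360 * 1624 = 584640
Step 3: v_d = 5.85e+05 cm/s

5.85e+05


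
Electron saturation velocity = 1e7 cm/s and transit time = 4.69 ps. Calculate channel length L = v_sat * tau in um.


Step 1: tau in seconds = 4.69 ps * 1e-12 = 4.6900e-12 s
Step 2: L = v_sat * tau = 1e7 * 4.6900e-12 = 4.6900e-05 cm
Step 3: L in um = 4.6900e-05 * 1e4 = 0.469 um

0.469


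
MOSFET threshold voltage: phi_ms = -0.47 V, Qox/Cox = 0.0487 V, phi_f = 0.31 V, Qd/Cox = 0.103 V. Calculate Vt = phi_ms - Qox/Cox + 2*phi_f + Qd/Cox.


Step 1: Vt = phi_ms - Qox/Cox + 2*phi_f + Qd/Cox
Step 2: Vt = -0.47 - 0.0487 + 2*0.31 + 0.103
Step 3: Vt = -0.47 - 0.0487 + 0.62 + 0.103
Step 4: Vt = 0.2043 V

0.2043


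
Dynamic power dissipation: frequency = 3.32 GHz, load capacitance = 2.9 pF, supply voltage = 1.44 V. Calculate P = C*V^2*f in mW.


Step 1: V^2 = 1.44^2 = 2.0736 V^2
Step 2: P = C*V^2*f = 2.9e-12 F * 2.0736 * 3.32e9 Hz
Step 3: P = 1.99646208e-02 W
Step 4: P = 19.965 mW

19.965


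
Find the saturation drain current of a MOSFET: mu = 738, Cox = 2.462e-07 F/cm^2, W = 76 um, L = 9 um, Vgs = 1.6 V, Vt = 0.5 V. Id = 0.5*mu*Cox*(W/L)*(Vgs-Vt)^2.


Step 1: Overdrive voltage Vov = Vgs - Vt = 1.6 - 0.5 = 1.1 V
Step 2: W/L = 76/9 = 8.44444
Step 3: Id = 0.5 * 738 * 2.462e-07 * 8.44444 * 1.1^2
Step 4: Id = 9.28e-04 A

9.28e-04


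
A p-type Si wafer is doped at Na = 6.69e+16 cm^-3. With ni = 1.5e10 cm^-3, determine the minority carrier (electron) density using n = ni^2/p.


Step 1: Majority hole concentration p ≈ Na = 6.69e+16 cm^-3
Step 2: n = ni^2 / Na = (1.5e10)^2 / 6.69e+16
Step 3: n = 3.36e+03 cm^-3

3.36e+03


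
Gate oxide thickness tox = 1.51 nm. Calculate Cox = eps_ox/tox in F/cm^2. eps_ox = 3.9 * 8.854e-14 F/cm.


Step 1: eps_ox = 3.9 * 8.854e-14 = 3.45306e-13 F/cm
Step 2: tox in cm = 1.51 nm * 1e-7 = 1.5100e-07 cm
Step 3: Cox = 3.45306e-13 / 1.5100e-07 = 2.29e-06 F/cm^2

2.29e-06


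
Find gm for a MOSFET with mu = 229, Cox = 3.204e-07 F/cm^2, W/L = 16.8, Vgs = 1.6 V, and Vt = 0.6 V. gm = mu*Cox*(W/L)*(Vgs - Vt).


Step 1: Vov = Vgs - Vt = 1.6 - 0.6 = 1.0 V
Step 2: gm = mu * Cox * (W/L) * Vov
Step 3: gm = 229 * 3.204e-07 * 16.8 * 1.0 = 1.23e-03 S

1.23e-03


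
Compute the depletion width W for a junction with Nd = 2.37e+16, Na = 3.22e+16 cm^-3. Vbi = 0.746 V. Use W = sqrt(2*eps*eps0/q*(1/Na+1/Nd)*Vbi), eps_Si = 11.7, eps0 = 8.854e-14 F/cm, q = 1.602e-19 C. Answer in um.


Step 1: 1/Na + 1/Nd = 1/3.22e+16 + 1/2.37e+16 = 7.32500e-17
Step 2: 2*eps*eps0/q = 2*11.7*8.854e-14/1.602e-19 = 1.293281e+07
Step 3: W^2 = 1.293281e+07 * 7.32500e-17 * 0.746 = 7.06707e-10
Step 4: W = sqrt(7.06707e-10) = 2.658e-05 cm = 0.2658 um

0.2658


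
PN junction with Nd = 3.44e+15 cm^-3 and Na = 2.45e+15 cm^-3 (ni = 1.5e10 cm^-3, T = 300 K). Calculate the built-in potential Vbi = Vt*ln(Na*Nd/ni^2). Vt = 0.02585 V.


Step 1: Compute Na*Nd/ni^2 = 2.45e+15 * 3.44e+15 / (1.5e10)^2 = 3.7458e+10
Step 2: ln(3.7458e+10) = 24.3465
Step 3: Vbi = 0.02585 * 24.3465 = 0.629 V

0.629


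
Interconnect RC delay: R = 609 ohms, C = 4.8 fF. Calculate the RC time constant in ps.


Step 1: tau = R * C
Step 2: tau = 609 * 4.8 fF = 609 * 4.8e-15 F
Step 3: tau = 2.9232e-12 s = 2.9232 ps

2.9232


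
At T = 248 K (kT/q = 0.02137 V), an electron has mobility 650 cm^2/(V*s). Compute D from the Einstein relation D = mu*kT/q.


Step 1: D = mu * (kT/q)
Step 2: D = 650 * 0.02137
Step 3: D = 13.89 cm^2/s

13.89


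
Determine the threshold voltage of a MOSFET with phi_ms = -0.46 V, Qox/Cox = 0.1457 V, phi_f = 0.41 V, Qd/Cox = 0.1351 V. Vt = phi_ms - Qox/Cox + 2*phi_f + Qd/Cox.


Step 1: Vt = phi_ms - Qox/Cox + 2*phi_f + Qd/Cox
Step 2: Vt = -0.46 - 0.1457 + 2*0.41 + 0.1351
Step 3: Vt = -0.46 - 0.1457 + 0.82 + 0.1351
Step 4: Vt = 0.3494 V

0.3494


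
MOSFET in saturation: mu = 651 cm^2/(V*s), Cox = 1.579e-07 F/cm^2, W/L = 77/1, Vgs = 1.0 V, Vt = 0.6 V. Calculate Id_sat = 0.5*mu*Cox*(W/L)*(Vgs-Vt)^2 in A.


Step 1: Overdrive voltage Vov = Vgs - Vt = 1.0 - 0.6 = 0.4 V
Step 2: W/L = 77/1 = 77
Step 3: Id = 0.5 * 651 * 1.579e-07 * 77 * 0.4^2
Step 4: Id = 6.33e-04 A

6.33e-04


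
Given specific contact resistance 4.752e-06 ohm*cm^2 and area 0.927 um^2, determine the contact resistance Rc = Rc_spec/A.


Step 1: Convert area to cm^2: 0.927 um^2 = 9.2700e-09 cm^2
Step 2: Rc = Rc_spec / A = 4.752e-06 / 9.2700e-09
Step 3: Rc = 5.13e+02 ohms

5.13e+02


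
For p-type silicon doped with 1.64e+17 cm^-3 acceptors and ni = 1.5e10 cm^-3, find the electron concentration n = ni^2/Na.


Step 1: Majority hole concentration p ≈ Na = 1.64e+17 cm^-3
Step 2: n = ni^2 / Na = (1.5e10)^2 / 1.64e+17
Step 3: n = 1.37e+03 cm^-3

1.37e+03


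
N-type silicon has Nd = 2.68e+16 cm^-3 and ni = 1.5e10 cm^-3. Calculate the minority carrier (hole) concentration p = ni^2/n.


Step 1: Since Nd >> ni, n ≈ Nd = 2.68e+16 cm^-3
Step 2: p = ni^2 / n = (1.5e10)^2 / 2.68e+16
Step 3: p = 2.25e20 / 2.68e+16 = 8.40e+03 cm^-3

8.40e+03


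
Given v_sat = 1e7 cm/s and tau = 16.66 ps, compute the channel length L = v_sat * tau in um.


Step 1: tau in seconds = 16.66 ps * 1e-12 = 1.6660e-11 s
Step 2: L = v_sat * tau = 1e7 * 1.6660e-11 = 1.6660e-04 cm
Step 3: L in um = 1.6660e-04 * 1e4 = 1.666 um

1.666


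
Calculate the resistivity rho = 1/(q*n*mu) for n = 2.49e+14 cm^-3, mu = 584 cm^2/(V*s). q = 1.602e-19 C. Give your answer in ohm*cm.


Step 1: sigma = q * n * mu = 1.602e-19 * 2.49e+14 * 584 = 2.32956e-02 S/cm
Step 2: rho = 1 / sigma = 1 / 2.32956e-02 = 42.93 ohm*cm

42.93


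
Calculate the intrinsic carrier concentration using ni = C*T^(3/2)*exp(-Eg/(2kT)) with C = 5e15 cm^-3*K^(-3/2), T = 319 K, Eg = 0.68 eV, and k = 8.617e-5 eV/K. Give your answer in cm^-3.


Step 1: Compute kT = 8.617e-5 * 319 = 0.02748823 eV
Step 2: Exponent = -Eg/(2kT) = -0.68/(2*0.02748823) = -12.36893
Step 3: T^(3/2) = 319^1.5 = 5697.52
Step 4: ni = 5e15 * 5697.52 * exp(-12.36893) = 1.21e+14 cm^-3

1.21e+14


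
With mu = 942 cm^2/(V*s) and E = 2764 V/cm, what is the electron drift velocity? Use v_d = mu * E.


Step 1: v_d = mu * E
Step 2: v_d = 942 * 2764 = 2603688
Step 3: v_d = 2.60e+06 cm/s

2.60e+06


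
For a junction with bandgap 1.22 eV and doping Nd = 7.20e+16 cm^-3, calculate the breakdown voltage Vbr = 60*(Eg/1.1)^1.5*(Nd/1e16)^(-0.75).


Step 1: Eg/1.1 = 1.22/1.1 = 1.109091
Step 2: (Eg/1.1)^1.5 = 1.109091^1.5 = 1.168021
Step 3: (Nd/1e16)^(-0.75) = (7.2)^(-0.75) = 0.227510
Step 4: Vbr = 60 * 1.168021 * 0.227510 = 15.9 V

15.9


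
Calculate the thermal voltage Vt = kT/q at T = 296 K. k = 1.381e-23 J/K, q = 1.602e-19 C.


Step 1: kT = 1.381e-23 * 296 = 4.08776e-21 J
Step 2: Vt = kT/q = 4.08776e-21 / 1.602e-19
Step 3: Vt = 0.02552 V

0.02552


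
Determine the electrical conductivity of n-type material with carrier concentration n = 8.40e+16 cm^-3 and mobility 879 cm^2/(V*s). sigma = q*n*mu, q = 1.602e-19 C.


Step 1: sigma = q * n * mu
Step 2: sigma = 1.602e-19 * 8.40e+16 * 879
Step 3: sigma = 1.183e+01 S/cm

1.183e+01


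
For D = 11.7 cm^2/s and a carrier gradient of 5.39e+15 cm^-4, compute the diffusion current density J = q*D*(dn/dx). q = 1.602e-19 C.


Step 1: J = q * D * (dn/dx)
Step 2: J = 1.602e-19 * 11.7 * 5.39e+15
Step 3: J = 1.01e-02 A/cm^2

1.01e-02


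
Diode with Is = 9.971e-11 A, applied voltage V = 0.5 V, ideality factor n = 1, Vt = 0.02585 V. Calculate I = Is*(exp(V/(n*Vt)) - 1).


Step 1: V/(n*Vt) = 0.5/(1*0.02585) = 19.3424
Step 2: exp(19.3424) = 2.5136e+08
Step 3: I = 9.971e-11 * (2.5136e+08 - 1) = 2.51e-02 A

2.51e-02


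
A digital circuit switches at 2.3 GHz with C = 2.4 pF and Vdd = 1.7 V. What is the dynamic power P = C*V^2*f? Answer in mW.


Step 1: V^2 = 1.7^2 = 2.89 V^2
Step 2: P = C*V^2*f = 2.4e-12 F * 2.89 * 2.3e9 Hz
Step 3: P = 1.59528e-02 W
Step 4: P = 15.953 mW

15.953


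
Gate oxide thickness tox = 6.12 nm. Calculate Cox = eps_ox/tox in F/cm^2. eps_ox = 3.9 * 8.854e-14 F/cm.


Step 1: eps_ox = 3.9 * 8.854e-14 = 3.45306e-13 F/cm
Step 2: tox in cm = 6.12 nm * 1e-7 = 6.1200e-07 cm
Step 3: Cox = 3.45306e-13 / 6.1200e-07 = 5.64e-07 F/cm^2

5.64e-07


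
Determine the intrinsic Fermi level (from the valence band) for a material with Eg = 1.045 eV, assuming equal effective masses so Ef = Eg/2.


Step 1: For an intrinsic semiconductor, the Fermi level sits at midgap.
Step 2: Ef = Eg / 2 = 1.045 / 2 = 0.5225 eV

0.5225


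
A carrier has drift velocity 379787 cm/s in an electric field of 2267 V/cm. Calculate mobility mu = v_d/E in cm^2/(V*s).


Step 1: mu = v_d / E
Step 2: mu = 379787 / 2267
Step 3: mu = 167.53 cm^2/(V*s)

167.53


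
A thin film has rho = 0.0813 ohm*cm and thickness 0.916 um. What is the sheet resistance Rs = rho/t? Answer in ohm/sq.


Step 1: Convert thickness to cm: t = 0.916 um = 9.1600e-05 cm
Step 2: Rs = rho / t = 0.0813 / 9.1600e-05
Step 3: Rs = 887.6 ohm/sq

887.6


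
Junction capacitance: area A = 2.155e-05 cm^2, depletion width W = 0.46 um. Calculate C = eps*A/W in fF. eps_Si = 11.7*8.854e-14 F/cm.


Step 1: eps_Si = 11.7 * 8.854e-14 = 1.035918e-12 F/cm
Step 2: W in cm = 0.46 * 1e-4 = 4.60e-05 cm
Step 3: C = 1.035918e-12 * 2.155e-05 / 4.60e-05 = 4.853051e-13 F
Step 4: C = 485.31 fF

485.31


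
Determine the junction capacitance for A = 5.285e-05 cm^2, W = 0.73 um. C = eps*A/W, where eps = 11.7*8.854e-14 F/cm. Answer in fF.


Step 1: eps_Si = 11.7 * 8.854e-14 = 1.035918e-12 F/cm
Step 2: W in cm = 0.73 * 1e-4 = 7.30e-05 cm
Step 3: C = 1.035918e-12 * 5.285e-05 / 7.30e-05 = 7.499763e-13 F
Step 4: C = 749.98 fF

749.98


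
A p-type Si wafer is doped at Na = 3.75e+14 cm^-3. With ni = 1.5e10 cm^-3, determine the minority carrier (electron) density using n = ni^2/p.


Step 1: Majority hole concentration p ≈ Na = 3.75e+14 cm^-3
Step 2: n = ni^2 / Na = (1.5e10)^2 / 3.75e+14
Step 3: n = 6.00e+05 cm^-3

6.00e+05


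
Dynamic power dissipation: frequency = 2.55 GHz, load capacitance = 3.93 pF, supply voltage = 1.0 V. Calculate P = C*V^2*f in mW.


Step 1: V^2 = 1.0^2 = 1.0 V^2
Step 2: P = C*V^2*f = 3.93e-12 F * 1.0 * 2.55e9 Hz
Step 3: P = 1.00215e-02 W
Step 4: P = 10.022 mW

10.022


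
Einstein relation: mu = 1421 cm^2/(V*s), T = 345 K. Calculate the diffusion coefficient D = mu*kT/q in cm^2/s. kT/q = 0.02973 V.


Step 1: D = mu * (kT/q)
Step 2: D = 1421 * 0.02973
Step 3: D = 42.25 cm^2/s

42.25


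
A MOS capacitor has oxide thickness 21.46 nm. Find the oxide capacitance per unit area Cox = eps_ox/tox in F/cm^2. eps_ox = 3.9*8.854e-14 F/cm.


Step 1: eps_ox = 3.9 * 8.854e-14 = 3.45306e-13 F/cm
Step 2: tox in cm = 21.46 nm * 1e-7 = 2.1460e-06 cm
Step 3: Cox = 3.45306e-13 / 2.1460e-06 = 1.61e-07 F/cm^2

1.61e-07


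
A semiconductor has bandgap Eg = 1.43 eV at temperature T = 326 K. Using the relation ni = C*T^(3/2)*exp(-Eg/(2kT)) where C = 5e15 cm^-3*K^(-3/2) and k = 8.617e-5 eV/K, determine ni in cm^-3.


Step 1: Compute kT = 8.617e-5 * 326 = 0.02809142 eV
Step 2: Exponent = -Eg/(2kT) = -1.43/(2*0.02809142) = -25.45261
Step 3: T^(3/2) = 326^1.5 = 5886.08
Step 4: ni = 5e15 * 5886.08 * exp(-25.45261) = 2.60e+08 cm^-3

2.60e+08


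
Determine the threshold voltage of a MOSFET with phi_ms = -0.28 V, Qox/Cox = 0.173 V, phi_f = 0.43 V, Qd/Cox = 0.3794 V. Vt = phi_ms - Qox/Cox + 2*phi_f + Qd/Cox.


Step 1: Vt = phi_ms - Qox/Cox + 2*phi_f + Qd/Cox
Step 2: Vt = -0.28 - 0.173 + 2*0.43 + 0.3794
Step 3: Vt = -0.28 - 0.173 + 0.86 + 0.3794
Step 4: Vt = 0.7864 V

0.7864


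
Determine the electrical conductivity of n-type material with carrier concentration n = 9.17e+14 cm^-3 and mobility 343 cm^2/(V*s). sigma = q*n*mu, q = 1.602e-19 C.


Step 1: sigma = q * n * mu
Step 2: sigma = 1.602e-19 * 9.17e+14 * 343
Step 3: sigma = 5.039e-02 S/cm

5.039e-02


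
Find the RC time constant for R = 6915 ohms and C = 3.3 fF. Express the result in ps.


Step 1: tau = R * C
Step 2: tau = 6915 * 3.3 fF = 6915 * 3.3e-15 F
Step 3: tau = 2.28195e-11 s = 22.8195 ps

22.8195


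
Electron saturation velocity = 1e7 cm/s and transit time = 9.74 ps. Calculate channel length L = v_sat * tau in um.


Step 1: tau in seconds = 9.74 ps * 1e-12 = 9.7400e-12 s
Step 2: L = v_sat * tau = 1e7 * 9.7400e-12 = 9.7400e-05 cm
Step 3: L in um = 9.7400e-05 * 1e4 = 0.974 um

0.974


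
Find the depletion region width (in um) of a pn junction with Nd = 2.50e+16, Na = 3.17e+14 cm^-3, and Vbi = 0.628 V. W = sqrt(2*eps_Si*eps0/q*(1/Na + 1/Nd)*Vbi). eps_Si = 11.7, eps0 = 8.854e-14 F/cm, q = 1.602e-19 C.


Step 1: 1/Na + 1/Nd = 1/3.17e+14 + 1/2.50e+16 = 3.19457e-15
Step 2: 2*eps*eps0/q = 2*11.7*8.854e-14/1.602e-19 = 1.293281e+07
Step 3: W^2 = 1.293281e+07 * 3.19457e-15 * 0.628 = 2.59457e-08
Step 4: W = sqrt(2.59457e-08) = 1.611e-04 cm = 1.611 um

1.611


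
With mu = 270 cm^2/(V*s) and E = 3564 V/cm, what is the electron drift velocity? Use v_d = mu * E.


Step 1: v_d = mu * E
Step 2: v_d = 270 * 3564 = 962280
Step 3: v_d = 9.62e+05 cm/s

9.62e+05


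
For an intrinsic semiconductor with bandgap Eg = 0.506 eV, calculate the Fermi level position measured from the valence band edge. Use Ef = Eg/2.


Step 1: For an intrinsic semiconductor, the Fermi level sits at midgap.
Step 2: Ef = Eg / 2 = 0.506 / 2 = 0.253 eV

0.253


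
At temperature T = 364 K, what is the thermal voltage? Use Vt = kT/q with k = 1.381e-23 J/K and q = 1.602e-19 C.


Step 1: kT = 1.381e-23 * 364 = 5.02684e-21 J
Step 2: Vt = kT/q = 5.02684e-21 / 1.602e-19
Step 3: Vt = 0.03138 V

0.03138


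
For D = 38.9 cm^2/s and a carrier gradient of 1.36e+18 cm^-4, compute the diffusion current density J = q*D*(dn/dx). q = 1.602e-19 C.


Step 1: J = q * D * (dn/dx)
Step 2: J = 1.602e-19 * 38.9 * 1.36e+18
Step 3: J = 8.48e+00 A/cm^2

8.48e+00


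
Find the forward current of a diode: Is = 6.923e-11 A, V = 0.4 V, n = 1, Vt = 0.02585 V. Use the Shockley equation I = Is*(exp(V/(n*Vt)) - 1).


Step 1: V/(n*Vt) = 0.4/(1*0.02585) = 15.4739
Step 2: exp(15.4739) = 5.2508e+06
Step 3: I = 6.923e-11 * (5.2508e+06 - 1) = 3.64e-04 A

3.64e-04


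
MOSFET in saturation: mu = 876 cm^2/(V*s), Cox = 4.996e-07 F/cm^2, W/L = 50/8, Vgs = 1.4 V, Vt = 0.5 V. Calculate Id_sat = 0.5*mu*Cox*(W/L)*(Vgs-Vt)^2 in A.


Step 1: Overdrive voltage Vov = Vgs - Vt = 1.4 - 0.5 = 0.9 V
Step 2: W/L = 50/8 = 6.25
Step 3: Id = 0.5 * 876 * 4.996e-07 * 6.25 * 0.9^2
Step 4: Id = 1.11e-03 A

1.11e-03


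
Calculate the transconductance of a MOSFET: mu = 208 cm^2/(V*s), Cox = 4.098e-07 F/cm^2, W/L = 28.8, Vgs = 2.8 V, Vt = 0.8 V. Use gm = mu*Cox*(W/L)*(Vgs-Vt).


Step 1: Vov = Vgs - Vt = 2.8 - 0.8 = 2.0 V
Step 2: gm = mu * Cox * (W/L) * Vov
Step 3: gm = 208 * 4.098e-07 * 28.8 * 2.0 = 4.91e-03 S

4.91e-03


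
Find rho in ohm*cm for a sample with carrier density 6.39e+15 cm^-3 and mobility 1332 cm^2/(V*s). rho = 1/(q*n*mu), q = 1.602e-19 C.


Step 1: sigma = q * n * mu = 1.602e-19 * 6.39e+15 * 1332 = 1.36354e+00 S/cm
Step 2: rho = 1 / sigma = 1 / 1.36354e+00 = 0.7334 ohm*cm

0.7334


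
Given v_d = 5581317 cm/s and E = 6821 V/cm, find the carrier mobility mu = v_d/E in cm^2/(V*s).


Step 1: mu = v_d / E
Step 2: mu = 5581317 / 6821
Step 3: mu = 818.25 cm^2/(V*s)

818.25


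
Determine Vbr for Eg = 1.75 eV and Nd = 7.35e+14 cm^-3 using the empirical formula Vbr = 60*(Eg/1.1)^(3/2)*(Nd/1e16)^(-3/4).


Step 1: Eg/1.1 = 1.75/1.1 = 1.590909
Step 2: (Eg/1.1)^1.5 = 1.590909^1.5 = 2.006633
Step 3: (Nd/1e16)^(-0.75) = (0.0735)^(-0.75) = 7.084097
Step 4: Vbr = 60 * 2.006633 * 7.084097 = 852.9 V

852.9


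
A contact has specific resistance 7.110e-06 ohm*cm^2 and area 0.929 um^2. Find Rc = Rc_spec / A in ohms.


Step 1: Convert area to cm^2: 0.929 um^2 = 9.2900e-09 cm^2
Step 2: Rc = Rc_spec / A = 7.110e-06 / 9.2900e-09
Step 3: Rc = 7.65e+02 ohms

7.65e+02


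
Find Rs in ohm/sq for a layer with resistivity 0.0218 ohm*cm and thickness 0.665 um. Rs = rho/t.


Step 1: Convert thickness to cm: t = 0.665 um = 6.6500e-05 cm
Step 2: Rs = rho / t = 0.0218 / 6.6500e-05
Step 3: Rs = 327.8 ohm/sq

327.8


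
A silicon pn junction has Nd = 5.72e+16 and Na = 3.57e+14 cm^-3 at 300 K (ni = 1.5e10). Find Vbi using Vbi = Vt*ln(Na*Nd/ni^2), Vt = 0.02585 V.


Step 1: Compute Na*Nd/ni^2 = 3.57e+14 * 5.72e+16 / (1.5e10)^2 = 9.0757e+10
Step 2: ln(9.0757e+10) = 25.2315
Step 3: Vbi = 0.02585 * 25.2315 = 0.652 V

0.652


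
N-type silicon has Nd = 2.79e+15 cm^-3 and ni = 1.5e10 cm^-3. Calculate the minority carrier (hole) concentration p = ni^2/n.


Step 1: Since Nd >> ni, n ≈ Nd = 2.79e+15 cm^-3
Step 2: p = ni^2 / n = (1.5e10)^2 / 2.79e+15
Step 3: p = 2.25e20 / 2.79e+15 = 8.06e+04 cm^-3

8.06e+04


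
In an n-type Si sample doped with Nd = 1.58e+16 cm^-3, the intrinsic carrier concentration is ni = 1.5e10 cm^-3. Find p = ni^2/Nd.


Step 1: Since Nd >> ni, n ≈ Nd = 1.58e+16 cm^-3
Step 2: p = ni^2 / n = (1.5e10)^2 / 1.58e+16
Step 3: p = 2.25e20 / 1.58e+16 = 1.42e+04 cm^-3

1.42e+04


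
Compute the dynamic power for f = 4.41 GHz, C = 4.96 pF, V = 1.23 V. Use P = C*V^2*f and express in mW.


Step 1: V^2 = 1.23^2 = 1.5129 V^2
Step 2: P = C*V^2*f = 4.96e-12 F * 1.5129 * 4.41e9 Hz
Step 3: P = 3.309256944e-02 W
Step 4: P = 33.093 mW

33.093


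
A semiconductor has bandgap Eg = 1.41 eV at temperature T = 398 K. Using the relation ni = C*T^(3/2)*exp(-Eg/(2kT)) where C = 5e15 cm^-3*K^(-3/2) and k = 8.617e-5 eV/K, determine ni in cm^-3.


Step 1: Compute kT = 8.617e-5 * 398 = 0.03429566 eV
Step 2: Exponent = -Eg/(2kT) = -1.41/(2*0.03429566) = -20.55654
Step 3: T^(3/2) = 398^1.5 = 7940.08
Step 4: ni = 5e15 * 7940.08 * exp(-20.55654) = 4.69e+10 cm^-3

4.69e+10


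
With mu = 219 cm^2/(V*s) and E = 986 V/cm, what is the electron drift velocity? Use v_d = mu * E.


Step 1: v_d = mu * E
Step 2: v_d = 219 * 986 = 215934
Step 3: v_d = 2.16e+05 cm/s

2.16e+05


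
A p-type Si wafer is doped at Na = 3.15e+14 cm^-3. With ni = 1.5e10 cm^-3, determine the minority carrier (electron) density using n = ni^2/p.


Step 1: Majority hole concentration p ≈ Na = 3.15e+14 cm^-3
Step 2: n = ni^2 / Na = (1.5e10)^2 / 3.15e+14
Step 3: n = 7.14e+05 cm^-3

7.14e+05


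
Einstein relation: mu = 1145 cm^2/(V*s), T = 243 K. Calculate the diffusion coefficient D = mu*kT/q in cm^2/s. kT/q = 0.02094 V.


Step 1: D = mu * (kT/q)
Step 2: D = 1145 * 0.02094
Step 3: D = 23.98 cm^2/s

23.98


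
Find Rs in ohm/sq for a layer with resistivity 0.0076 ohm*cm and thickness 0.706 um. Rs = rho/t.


Step 1: Convert thickness to cm: t = 0.706 um = 7.0600e-05 cm
Step 2: Rs = rho / t = 0.0076 / 7.0600e-05
Step 3: Rs = 107.6 ohm/sq

107.6


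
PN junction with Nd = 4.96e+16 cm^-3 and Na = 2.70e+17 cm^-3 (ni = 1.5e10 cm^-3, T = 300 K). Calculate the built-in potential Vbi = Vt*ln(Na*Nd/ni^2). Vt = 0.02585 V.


Step 1: Compute Na*Nd/ni^2 = 2.70e+17 * 4.96e+16 / (1.5e10)^2 = 5.9520e+13
Step 2: ln(5.9520e+13) = 31.7173
Step 3: Vbi = 0.02585 * 31.7173 = 0.82 V

0.82


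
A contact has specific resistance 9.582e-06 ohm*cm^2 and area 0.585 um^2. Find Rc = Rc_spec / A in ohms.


Step 1: Convert area to cm^2: 0.585 um^2 = 5.8500e-09 cm^2
Step 2: Rc = Rc_spec / A = 9.582e-06 / 5.8500e-09
Step 3: Rc = 1.64e+03 ohms

1.64e+03


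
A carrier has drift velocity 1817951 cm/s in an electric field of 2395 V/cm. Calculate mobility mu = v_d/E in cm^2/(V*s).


Step 1: mu = v_d / E
Step 2: mu = 1817951 / 2395
Step 3: mu = 759.06 cm^2/(V*s)

759.06


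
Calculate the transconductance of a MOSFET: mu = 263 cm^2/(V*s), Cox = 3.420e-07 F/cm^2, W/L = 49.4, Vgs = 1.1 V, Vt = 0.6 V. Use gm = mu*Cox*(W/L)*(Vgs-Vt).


Step 1: Vov = Vgs - Vt = 1.1 - 0.6 = 0.5 V
Step 2: gm = mu * Cox * (W/L) * Vov
Step 3: gm = 263 * 3.420e-07 * 49.4 * 0.5 = 2.22e-03 S

2.22e-03


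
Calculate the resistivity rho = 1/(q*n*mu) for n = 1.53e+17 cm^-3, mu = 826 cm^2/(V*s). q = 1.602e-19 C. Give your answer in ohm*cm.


Step 1: sigma = q * n * mu = 1.602e-19 * 1.53e+17 * 826 = 2.02458e+01 S/cm
Step 2: rho = 1 / sigma = 1 / 2.02458e+01 = 0.04939 ohm*cm

0.04939


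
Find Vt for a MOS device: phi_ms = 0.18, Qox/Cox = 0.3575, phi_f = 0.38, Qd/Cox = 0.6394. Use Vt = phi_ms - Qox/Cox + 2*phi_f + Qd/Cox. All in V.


Step 1: Vt = phi_ms - Qox/Cox + 2*phi_f + Qd/Cox
Step 2: Vt = 0.18 - 0.3575 + 2*0.38 + 0.6394
Step 3: Vt = 0.18 - 0.3575 + 0.76 + 0.6394
Step 4: Vt = 1.2219 V

1.2219


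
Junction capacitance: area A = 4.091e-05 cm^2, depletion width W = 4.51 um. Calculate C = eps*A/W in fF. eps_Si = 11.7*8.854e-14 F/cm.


Step 1: eps_Si = 11.7 * 8.854e-14 = 1.035918e-12 F/cm
Step 2: W in cm = 4.51 * 1e-4 = 4.51e-04 cm
Step 3: C = 1.035918e-12 * 4.091e-05 / 4.51e-04 = 9.396764e-14 F
Step 4: C = 93.97 fF

93.97


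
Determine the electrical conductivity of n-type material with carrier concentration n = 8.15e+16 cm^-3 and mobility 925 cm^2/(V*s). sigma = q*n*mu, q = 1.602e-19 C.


Step 1: sigma = q * n * mu
Step 2: sigma = 1.602e-19 * 8.15e+16 * 925
Step 3: sigma = 1.208e+01 S/cm

1.208e+01


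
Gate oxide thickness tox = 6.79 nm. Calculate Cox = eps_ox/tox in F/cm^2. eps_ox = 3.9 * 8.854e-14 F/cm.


Step 1: eps_ox = 3.9 * 8.854e-14 = 3.45306e-13 F/cm
Step 2: tox in cm = 6.79 nm * 1e-7 = 6.7900e-07 cm
Step 3: Cox = 3.45306e-13 / 6.7900e-07 = 5.09e-07 F/cm^2

5.09e-07


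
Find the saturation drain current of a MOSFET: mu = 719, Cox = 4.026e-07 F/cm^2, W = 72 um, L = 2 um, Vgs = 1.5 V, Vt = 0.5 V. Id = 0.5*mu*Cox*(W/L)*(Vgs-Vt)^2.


Step 1: Overdrive voltage Vov = Vgs - Vt = 1.5 - 0.5 = 1.0 V
Step 2: W/L = 72/2 = 36
Step 3: Id = 0.5 * 719 * 4.026e-07 * 36 * 1.0^2
Step 4: Id = 5.21e-03 A

5.21e-03


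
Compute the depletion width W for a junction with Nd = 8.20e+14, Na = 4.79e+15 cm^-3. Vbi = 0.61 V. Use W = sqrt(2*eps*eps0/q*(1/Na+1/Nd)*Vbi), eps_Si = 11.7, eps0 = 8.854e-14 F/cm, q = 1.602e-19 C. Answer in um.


Step 1: 1/Na + 1/Nd = 1/4.79e+15 + 1/8.20e+14 = 1.42828e-15
Step 2: 2*eps*eps0/q = 2*11.7*8.854e-14/1.602e-19 = 1.293281e+07
Step 3: W^2 = 1.293281e+07 * 1.42828e-15 * 0.61 = 1.12677e-08
Step 4: W = sqrt(1.12677e-08) = 1.061e-04 cm = 1.061 um

1.061


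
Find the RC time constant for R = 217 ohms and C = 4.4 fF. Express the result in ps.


Step 1: tau = R * C
Step 2: tau = 217 * 4.4 fF = 217 * 4.4e-15 F
Step 3: tau = 9.548e-13 s = 0.9548 ps

0.9548


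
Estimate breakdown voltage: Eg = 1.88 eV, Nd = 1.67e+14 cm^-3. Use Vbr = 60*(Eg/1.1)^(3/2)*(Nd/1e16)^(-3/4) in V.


Step 1: Eg/1.1 = 1.88/1.1 = 1.709091
Step 2: (Eg/1.1)^1.5 = 1.709091^1.5 = 2.234332
Step 3: (Nd/1e16)^(-0.75) = (0.0167)^(-0.75) = 21.525966
Step 4: Vbr = 60 * 2.234332 * 21.525966 = 2885.8 V

2885.8


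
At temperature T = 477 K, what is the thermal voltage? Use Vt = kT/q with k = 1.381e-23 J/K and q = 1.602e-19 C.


Step 1: kT = 1.381e-23 * 477 = 6.58737e-21 J
Step 2: Vt = kT/q = 6.58737e-21 / 1.602e-19
Step 3: Vt = 0.04112 V

0.04112


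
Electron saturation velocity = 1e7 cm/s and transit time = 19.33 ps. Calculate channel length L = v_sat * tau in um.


Step 1: tau in seconds = 19.33 ps * 1e-12 = 1.9330e-11 s
Step 2: L = v_sat * tau = 1e7 * 1.9330e-11 = 1.9330e-04 cm
Step 3: L in um = 1.9330e-04 * 1e4 = 1.933 um

1.933


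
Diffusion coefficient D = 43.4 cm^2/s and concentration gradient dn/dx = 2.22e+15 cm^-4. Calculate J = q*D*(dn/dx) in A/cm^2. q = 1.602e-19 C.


Step 1: J = q * D * (dn/dx)
Step 2: J = 1.602e-19 * 43.4 * 2.22e+15
Step 3: J = 1.54e-02 A/cm^2

1.54e-02


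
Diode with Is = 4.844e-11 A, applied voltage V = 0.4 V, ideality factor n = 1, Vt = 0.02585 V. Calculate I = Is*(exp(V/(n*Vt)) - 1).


Step 1: V/(n*Vt) = 0.4/(1*0.02585) = 15.4739
Step 2: exp(15.4739) = 5.2508e+06
Step 3: I = 4.844e-11 * (5.2508e+06 - 1) = 2.54e-04 A

2.54e-04


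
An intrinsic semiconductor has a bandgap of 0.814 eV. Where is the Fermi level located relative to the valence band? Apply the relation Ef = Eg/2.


Step 1: For an intrinsic semiconductor, the Fermi level sits at midgap.
Step 2: Ef = Eg / 2 = 0.814 / 2 = 0.407 eV

0.407


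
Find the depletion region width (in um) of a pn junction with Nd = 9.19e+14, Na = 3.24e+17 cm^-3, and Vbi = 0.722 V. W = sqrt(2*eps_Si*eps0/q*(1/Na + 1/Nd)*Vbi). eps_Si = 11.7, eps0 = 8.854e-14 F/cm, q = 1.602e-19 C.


Step 1: 1/Na + 1/Nd = 1/3.24e+17 + 1/9.19e+14 = 1.09123e-15
Step 2: 2*eps*eps0/q = 2*11.7*8.854e-14/1.602e-19 = 1.293281e+07
Step 3: W^2 = 1.293281e+07 * 1.09123e-15 * 0.722 = 1.01893e-08
Step 4: W = sqrt(1.01893e-08) = 1.009e-04 cm = 1.009 um

1.009


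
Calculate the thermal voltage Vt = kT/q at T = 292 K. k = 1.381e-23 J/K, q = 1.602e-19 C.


Step 1: kT = 1.381e-23 * 292 = 4.03252e-21 J
Step 2: Vt = kT/q = 4.03252e-21 / 1.602e-19
Step 3: Vt = 0.02517 V

0.02517


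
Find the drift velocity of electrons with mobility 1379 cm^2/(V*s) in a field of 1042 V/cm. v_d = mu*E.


Step 1: v_d = mu * E
Step 2: v_d = 1379 * 1042 = 1436918
Step 3: v_d = 1.44e+06 cm/s

1.44e+06


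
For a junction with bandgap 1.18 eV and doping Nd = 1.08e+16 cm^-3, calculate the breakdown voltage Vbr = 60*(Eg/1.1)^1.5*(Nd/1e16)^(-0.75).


Step 1: Eg/1.1 = 1.18/1.1 = 1.072727
Step 2: (Eg/1.1)^1.5 = 1.072727^1.5 = 1.111051
Step 3: (Nd/1e16)^(-0.75) = (1.08)^(-0.75) = 0.943913
Step 4: Vbr = 60 * 1.111051 * 0.943913 = 62.9 V

62.9


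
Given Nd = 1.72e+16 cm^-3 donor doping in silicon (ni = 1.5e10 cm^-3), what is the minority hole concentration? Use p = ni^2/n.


Step 1: Since Nd >> ni, n ≈ Nd = 1.72e+16 cm^-3
Step 2: p = ni^2 / n = (1.5e10)^2 / 1.72e+16
Step 3: p = 2.25e20 / 1.72e+16 = 1.31e+04 cm^-3

1.31e+04
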